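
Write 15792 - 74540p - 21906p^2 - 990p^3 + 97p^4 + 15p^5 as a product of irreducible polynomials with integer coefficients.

(3p + 14)(5p - 1)(p - 12)(p^2 + 14p + 94)

By the rational root theorem, p = -14/3 is a root, so (3p + 14) is a factor; dividing leaves 5p^4 + 9p^3 - 372p^2 - 5566p + 1128.
Next, p = 12 is a root, so (p - 12) divides it; the quotient is 5p^3 + 69p^2 + 456p - 94.
Continuing, p = 1/5 is a root, giving the factor (5p - 1) and quotient p^2 + 14p + 94.
The quadratic p^2 + 14p + 94 has discriminant -180 < 0 and is irreducible over ℤ.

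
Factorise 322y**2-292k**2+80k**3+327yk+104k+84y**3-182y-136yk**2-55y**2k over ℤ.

Group: 4y(21y**2-40yk+91y+16k**2-52k) + (5k-2)(21y**2-40yk+91y+16k**2-52k); both groups contain (21y**2-40yk+91y+16k**2-52k), so (4y+5k-2) is a factor with cofactor 21y**2-40yk+91y+16k**2-52k.
The cofactor groups again: 21y**2-40yk+91y+16k**2-52k = 7y(3y-4k+13) - 4k(3y-4k+13); both groups contain (3y-4k+13), giving (7y-4k)(3y-4k+13).

(3y-4k+13)(7y-4k)(4y+5k-2)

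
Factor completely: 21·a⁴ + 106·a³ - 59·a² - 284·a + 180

(3·a - 2)·(7·a - 9)·(a + 2)·(a + 5)

Testing divisors of the constant over divisors of the leading coefficient, a = -5 is a root, giving the factor (a + 5) and quotient 21·a³ + a² - 64·a + 36.
Next, a = -2 is a root, so (a + 2) divides it; the quotient is 21·a² - 41·a + 18.
The remaining quadratic factors as (7·a - 9)(3·a - 2).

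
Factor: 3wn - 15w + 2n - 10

(3w + 2)(n - 5)

Group as (3wn - 15w) + (2n - 10) = 3w(n - 5) + 2(n - 5).
Both groups share the factor (n - 5).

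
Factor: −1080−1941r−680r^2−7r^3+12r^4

(3r+8)(4r+3)(r+5)(r−9)

Among the possible rational roots, r = −8/3 is a root, so (3r+8) is a factor; dividing leaves 4r^3−13r^2−192r−135.
Next, r = −3/4 is a root, so (4r+3) divides it; the quotient is r^2−4r−45.
The remaining quadratic factors as (r+5)(r−9).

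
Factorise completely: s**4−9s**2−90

Substitute u = s**2 to get a quadratic in u, then factor.
s**2+6 is irreducible over ℤ (always positive, so no real roots).
s**2−15 is irreducible over ℤ (15 is not a perfect square).

(s**2+6)(s**2−15)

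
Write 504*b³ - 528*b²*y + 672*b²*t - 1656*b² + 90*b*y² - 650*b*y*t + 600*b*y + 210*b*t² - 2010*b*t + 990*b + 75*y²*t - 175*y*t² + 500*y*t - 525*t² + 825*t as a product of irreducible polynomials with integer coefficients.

(14*b - 3*y + 7*t - 11)*(6*b + 5*t)*(6*b - 5*y - 15)

Group: 6*b*(84*b² - 18*b*y + 112*b*t - 66*b - 15*y*t + 35*t² - 55*t) + (-5*y - 15)*(84*b² - 18*b*y + 112*b*t - 66*b - 15*y*t + 35*t² - 55*t); both groups contain (84*b² - 18*b*y + 112*b*t - 66*b - 15*y*t + 35*t² - 55*t), so (6*b - 5*y - 15) is a factor with cofactor 84*b² - 18*b*y + 112*b*t - 66*b - 15*y*t + 35*t² - 55*t.
The cofactor groups again: 84*b² - 18*b*y + 112*b*t - 66*b - 15*y*t + 35*t² - 55*t = 14*b*(6*b + 5*t) + (-3*y + 7*t - 11)*(6*b + 5*t); both groups contain (6*b + 5*t), giving (14*b - 3*y + 7*t - 11)*(6*b + 5*t).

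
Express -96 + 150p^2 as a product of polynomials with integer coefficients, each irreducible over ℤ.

6(5p + 4)(5p - 4)

Every term has a factor of 6. Then 25p^2 - 16 = (5p)² − (4)².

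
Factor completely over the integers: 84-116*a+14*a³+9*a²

Testing divisors of the constant over divisors of the leading coefficient, a = 6/7 is a root, so (7*a-6) is a factor; dividing leaves 2*a²+3*a-14.
The remaining quadratic factors as (2*a+7)(a-2).

(2*a+7)*(7*a-6)*(a-2)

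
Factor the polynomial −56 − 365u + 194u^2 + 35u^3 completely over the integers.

Testing divisors of the constant over divisors of the leading coefficient, u = −1/7 is a root, so (7u + 1) is a factor; dividing leaves 5u^2 + 27u − 56.
The remaining quadratic factors as (u + 7)(5u − 8).

(5u − 8)(7u + 1)(u + 7)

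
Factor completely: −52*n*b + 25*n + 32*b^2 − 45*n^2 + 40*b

−(9*n − 4*b − 5)*(5*n + 8*b)

Group: −5*n*(9*n − 4*b − 5) − 8*b*(9*n − 4*b − 5); both groups contain (9*n − 4*b − 5).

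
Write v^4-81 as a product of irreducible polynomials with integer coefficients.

(v+3)(v-3)(v^2+9)

Substitute u = v^2 to get a quadratic in u, then factor.
v^2+9 is irreducible over ℤ (sum of squares).
v^2-9 is a difference of squares.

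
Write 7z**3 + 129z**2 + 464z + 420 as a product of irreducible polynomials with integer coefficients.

(7z + 10)(z + 14)(z + 3)

By the rational root theorem, z = -14 is a root, giving the factor (z + 14) and quotient 7z**2 + 31z + 30.
The remaining quadratic factors as (7z + 10)(z + 3).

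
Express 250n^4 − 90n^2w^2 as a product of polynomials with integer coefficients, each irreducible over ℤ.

Pull out the common factor 10n^2; 25n^2 − 9w^2 is a difference of squares.

10n^2(5n + 3w)(5n − 3w)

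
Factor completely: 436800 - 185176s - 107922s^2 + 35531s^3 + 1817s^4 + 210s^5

(5s - 14)(6s + 13)(7s - 12)(s^2 + 11s + 200)

By the rational root theorem, s = 14/5 is a root, so (5s - 14) divides it; the quotient is 42s^4 + 481s^3 + 8453s^2 + 2084s - 31200.
Then s = -13/6 is a root, so (6s + 13) is a factor; dividing leaves 7s^3 + 65s^2 + 1268s - 2400.
Then s = 12/7 is a root, giving the factor (7s - 12) and quotient s^2 + 11s + 200.
The quadratic s^2 + 11s + 200 has discriminant -679 < 0 and is irreducible over ℤ.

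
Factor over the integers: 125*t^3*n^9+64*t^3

t^3*(5*n^3+4)*(25*n^6−20*n^3+16)

Factor out t^3 first: what remains is 125*n^9+64.
Recognize a sum of cubes with the parts 4 and 5*n^3.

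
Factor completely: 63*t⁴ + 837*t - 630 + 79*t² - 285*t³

(3*t + 5)*(3*t - 7)*(7*t - 6)*(t - 3)

Trying the rational-root candidates, t = -5/3 is a root, giving the factor (3*t + 5) and quotient 21*t³ - 130*t² + 243*t - 126.
Continuing, t = 6/7 is a root, so (7*t - 6) divides it; the quotient is 3*t² - 16*t + 21.
The remaining quadratic factors as (t - 3)(3*t - 7).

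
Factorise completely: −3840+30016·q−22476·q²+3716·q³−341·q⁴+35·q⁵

(5·q−8)·(7·q−1)·(q−6)·(q²−2·q+80)

Among the possible rational roots, q = 6 is a root, so (q−6) divides it; the quotient is 35·q⁴−131·q³+2930·q²−4896·q+640.
Then q = 8/5 is a root, so (5·q−8) is a factor; dividing leaves 7·q³−15·q²+562·q−80.
Next, q = 1/7 is a root, so (7·q−1) is a factor; dividing leaves q²−2·q+80.
The quadratic q²−2·q+80 has discriminant −316 < 0 and is irreducible over ℤ.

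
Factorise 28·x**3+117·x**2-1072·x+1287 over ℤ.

(4·x-13)·(7·x-11)·(x+9)

Trying the rational-root candidates, x = -9 is a root, giving the factor (x+9) and quotient 28·x**2-135·x+143.
The remaining quadratic factors as (4·x-13)(7·x-11).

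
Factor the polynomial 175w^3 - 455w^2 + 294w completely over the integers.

Pull out the common factor 7w, then factor the remaining trinomial.

7w(5w - 6)(5w - 7)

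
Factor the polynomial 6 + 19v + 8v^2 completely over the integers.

(8v + 3)(v + 2)

Need a pair with product 8·6 = 48 and sum 19: that's 16 and 3.
Split the middle term: 8v^2 + 16v + 3v + 6 = 8v(v + 2) + 3(v + 2).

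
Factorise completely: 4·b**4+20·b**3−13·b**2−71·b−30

(2·b+1)·(2·b+3)·(b+5)·(b−2)

Among the possible rational roots, b = −1/2 is a root, so (2·b+1) is a factor; dividing leaves 2·b**3+9·b**2−11·b−30.
Continuing, b = −5 is a root, so (b+5) is a factor; dividing leaves 2·b**2−b−6.
The remaining quadratic factors as (b−2)(2·b+3).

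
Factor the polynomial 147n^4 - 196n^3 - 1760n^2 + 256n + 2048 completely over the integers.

Among the possible rational roots, n = 4 is a root, so (n - 4) is a factor; dividing leaves 147n^3 + 392n^2 - 192n - 512.
Then n = -8/3 is a root, so (3n + 8) divides it; the quotient is 49n^2 - 64.
The remaining quadratic factors as (7n - 8)(7n + 8).

(3n + 8)(7n + 8)(7n - 8)(n - 4)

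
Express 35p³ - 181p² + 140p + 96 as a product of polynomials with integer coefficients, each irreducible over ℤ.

Trying the rational-root candidates, p = 8/5 is a root, so (5p - 8) divides it; the quotient is 7p² - 25p - 12.
The remaining quadratic factors as (p - 4)(7p + 3).

(5p - 8)(7p + 3)(p - 4)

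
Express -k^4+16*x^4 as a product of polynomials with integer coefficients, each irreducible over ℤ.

Difference of squares twice: with A = 2*x and B = k, A⁴ − B⁴ = (A² − B²)(A² + B²), and A² − B² factors again.

(2*x-k)*(2*x+k)*(4*x^2+k^2)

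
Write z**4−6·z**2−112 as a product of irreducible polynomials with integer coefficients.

Substitute u = z**2 to get a quadratic in u, then factor.
z**2+8 is irreducible over ℤ (always positive, so no real roots).
z**2−14 is irreducible over ℤ (14 is not a perfect square).

(z**2+8)·(z**2−14)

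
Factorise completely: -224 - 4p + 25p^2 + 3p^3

(3p - 8)(p + 4)(p + 7)

By the rational root theorem, p = -7 is a root, so (p + 7) is a factor; dividing leaves 3p^2 + 4p - 32.
The remaining quadratic factors as (p + 4)(3p - 8).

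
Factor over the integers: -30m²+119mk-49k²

-(15m-7k)(2m-7k)

Group: -2m(15m-7k) + 7k(15m-7k); both groups contain (15m-7k).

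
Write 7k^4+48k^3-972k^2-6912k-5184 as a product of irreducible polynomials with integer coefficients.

(7k+6)(k+12)(k+6)(k-12)

Testing divisors of the constant over divisors of the leading coefficient, k = 12 is a root, so (k-12) is a factor; dividing leaves 7k^3+132k^2+612k+432.
Continuing, k = -12 is a root, so (k+12) divides it; the quotient is 7k^2+48k+36.
The remaining quadratic factors as (7k+6)(k+6).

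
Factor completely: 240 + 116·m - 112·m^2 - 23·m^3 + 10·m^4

Testing divisors of the constant over divisors of the leading coefficient, m = 2 is a root, so (m - 2) is a factor; dividing leaves 10·m^3 - 3·m^2 - 118·m - 120.
Then m = -5/2 is a root, so (2·m + 5) is a factor; dividing leaves 5·m^2 - 14·m - 24.
The remaining quadratic factors as (5·m + 6)(m - 4).

(2·m + 5)·(5·m + 6)·(m - 2)·(m - 4)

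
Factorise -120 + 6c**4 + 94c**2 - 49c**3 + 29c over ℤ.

(2c - 3)(3c - 8)(c + 1)(c - 5)

By the rational root theorem, c = 3/2 is a root, so (2c - 3) divides it; the quotient is 3c**3 - 20c**2 + 17c + 40.
Continuing, c = 8/3 is a root, so (3c - 8) divides it; the quotient is c**2 - 4c - 5.
The remaining quadratic factors as (c + 1)(c - 5).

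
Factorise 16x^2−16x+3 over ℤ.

Need a pair with product 16·3 = 48 and sum −16: that's −12 and −4.
Split the middle term: 16x^2−12x − 4x+3 = 4x(4x−3) − (4x−3).

(4x−1)(4x−3)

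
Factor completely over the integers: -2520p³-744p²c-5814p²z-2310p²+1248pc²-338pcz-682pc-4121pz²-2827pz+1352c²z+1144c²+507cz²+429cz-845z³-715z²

Group: 15p(-168p²+96pc-242pz-154p+104cz+88c-65z²-55z) + (13c+13z)(-168p²+96pc-242pz-154p+104cz+88c-65z²-55z); both groups contain (-168p²+96pc-242pz-154p+104cz+88c-65z²-55z), so (15p+13c+13z) is a factor with cofactor -168p²+96pc-242pz-154p+104cz+88c-65z²-55z.
The cofactor groups again: -168p²+96pc-242pz-154p+104cz+88c-65z²-55z = -14p(12p+13z+11) + (8c-5z)(12p+13z+11); both groups contain (12p+13z+11), giving -(14p-8c+5z)(12p+13z+11).

-(14p-8c+5z)(12p+13z+11)(15p+13c+13z)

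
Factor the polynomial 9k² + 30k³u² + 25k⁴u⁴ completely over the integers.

k²(5ku² + 3)²

Every term has a factor of k²; factoring it out leaves 25k²u⁴ + 30ku² + 9.
Recognize a perfect-square trinomial with the parts 3 and 5ku².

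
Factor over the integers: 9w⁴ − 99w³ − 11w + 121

Group as (9w⁴ − 11w) + (−99w³ + 121) = w(9w³ − 11) − 11(9w³ − 11).
Both groups share the factor (9w³ − 11).

(w − 11)(9w³ − 11)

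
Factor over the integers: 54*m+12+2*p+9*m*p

Group as (9*m*p+54*m) + (2*p+12) = 9*m*(p+6) + 2*(p+6).
Both groups share the factor (p+6).

(9*m+2)*(p+6)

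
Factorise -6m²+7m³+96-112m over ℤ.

(7m-6)(m+4)(m-4)

Testing divisors of the constant over divisors of the leading coefficient, m = 6/7 is a root, so (7m-6) divides it; the quotient is m²-16.
The remaining quadratic factors as (m+4)(m-4).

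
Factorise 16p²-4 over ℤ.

4(2p+1)(2p-1)

Factor out 4, leaving 4p²-1, which is a difference of two squares.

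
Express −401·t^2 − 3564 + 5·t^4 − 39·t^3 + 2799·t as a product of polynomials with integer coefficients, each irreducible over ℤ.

Trying the rational-root candidates, t = 11 is a root, so (t − 11) is a factor; dividing leaves 5·t^3 + 16·t^2 − 225·t + 324.
Continuing, t = 9/5 is a root, giving the factor (5·t − 9) and quotient t^2 + 5·t − 36.
The remaining quadratic factors as (t − 4)(t + 9).

(5·t − 9)·(t + 9)·(t − 11)·(t − 4)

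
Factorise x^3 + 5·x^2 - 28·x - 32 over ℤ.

(x + 1)·(x + 8)·(x - 4)

Trying the rational-root candidates, x = -8 is a root, so (x + 8) is a factor; dividing leaves x^2 - 3·x - 4.
The remaining quadratic factors as (x + 1)(x - 4).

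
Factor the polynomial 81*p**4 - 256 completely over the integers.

(3*p + 4)*(3*p - 4)*(9*p**2 + 16)

Write as (9*p**2)² − (16)², then factor 9*p**2 - 16 once more.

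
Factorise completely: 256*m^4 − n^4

(4*m + n)*(4*m − n)*(16*m^2 + n^2)

Difference of squares twice: with A = 4*m and B = n, A⁴ − B⁴ = (A² − B²)(A² + B²), and A² − B² factors again.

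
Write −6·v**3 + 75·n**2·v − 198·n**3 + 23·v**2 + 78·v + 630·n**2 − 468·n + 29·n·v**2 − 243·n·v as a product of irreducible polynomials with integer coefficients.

−(11·n − 6·v − 13)·(3·n + v − 6)·(6·n − v)

Group: 11·n·(−18·n**2 − 3·n·v + 36·n + v**2 − 6·v) + (−6·v − 13)·(−18·n**2 − 3·n·v + 36·n + v**2 − 6·v); both groups contain (−18·n**2 − 3·n·v + 36·n + v**2 − 6·v), so (11·n − 6·v − 13) is a factor with cofactor −18·n**2 − 3·n·v + 36·n + v**2 − 6·v.
The cofactor groups again: −18·n**2 − 3·n·v + 36·n + v**2 − 6·v = −6·n·(3·n + v − 6) + v·(3·n + v − 6); both groups contain (3·n + v − 6), giving −(6·n − v)·(3·n + v − 6).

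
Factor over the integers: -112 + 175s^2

7(5s + 4)(5s - 4)

Factor out 7, leaving 25s^2 - 16, which is a difference of two squares.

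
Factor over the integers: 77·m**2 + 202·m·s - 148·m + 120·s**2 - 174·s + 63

(11·m + 10·s - 7)·(7·m + 12·s - 9)

Group: 7·m·(11·m + 10·s - 7) + (12·s - 9)·(11·m + 10·s - 7); both groups contain (11·m + 10·s - 7).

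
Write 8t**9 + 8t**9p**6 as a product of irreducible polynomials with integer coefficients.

Pull out the common factor 8t**9, leaving p**6 + 1.
Recognize a sum of cubes with the parts 1 and p**2.

8t**9(p**2 + 1)(p**4 - p**2 + 1)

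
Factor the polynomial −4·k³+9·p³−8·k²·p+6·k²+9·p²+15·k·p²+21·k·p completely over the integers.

Group: 2·k·(−2·k²−7·k·p−3·p²) + (−3·p−3)·(−2·k²−7·k·p−3·p²); both groups contain (−2·k²−7·k·p−3·p²), so (2·k−3·p−3) is a factor with cofactor −2·k²−7·k·p−3·p².
The cofactor groups again: −2·k²−7·k·p−3·p² = −2·k·(k+3·p) − p·(k+3·p); both groups contain (k+3·p), giving −(2·k+p)·(k+3·p).

−(2·k+p)·(2·k−3·p−3)·(k+3·p)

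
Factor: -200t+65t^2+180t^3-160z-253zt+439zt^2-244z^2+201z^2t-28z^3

-(z-9t+8)(7z+4t+5)(4z+5t)

Group: 4z(-7z^2+59zt-61z+36t^2+13t-40) + 5t(-7z^2+59zt-61z+36t^2+13t-40); both groups contain (-7z^2+59zt-61z+36t^2+13t-40), so (4z+5t) is a factor with cofactor -7z^2+59zt-61z+36t^2+13t-40.
The cofactor groups again: -7z^2+59zt-61z+36t^2+13t-40 = -7z(z-9t+8) + (-4t-5)(z-9t+8); both groups contain (z-9t+8), giving -(7z+4t+5)(z-9t+8).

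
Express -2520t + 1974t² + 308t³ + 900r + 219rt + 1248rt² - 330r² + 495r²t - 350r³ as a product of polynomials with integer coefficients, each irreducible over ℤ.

-(10r + 11t - 12)(5r - 14t)(7r + 2t + 15)

Group: 5r(-70r² - 97rt - 66r - 22t² - 141t + 180) - 14t(-70r² - 97rt - 66r - 22t² - 141t + 180); both groups contain (-70r² - 97rt - 66r - 22t² - 141t + 180), so (5r - 14t) is a factor with cofactor -70r² - 97rt - 66r - 22t² - 141t + 180.
The cofactor groups again: -70r² - 97rt - 66r - 22t² - 141t + 180 = -7r(10r + 11t - 12) + (-2t - 15)(10r + 11t - 12); both groups contain (10r + 11t - 12), giving -(7r + 2t + 15)(10r + 11t - 12).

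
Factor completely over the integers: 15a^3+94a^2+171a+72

Among the possible rational roots, a = −3/5 is a root, so (5a+3) is a factor; dividing leaves 3a^2+17a+24.
The remaining quadratic factors as (3a+8)(a+3).

(3a+8)(5a+3)(a+3)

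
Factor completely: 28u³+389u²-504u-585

(4u+3)(7u-13)(u+15)

Testing divisors of the constant over divisors of the leading coefficient, u = 13/7 is a root, so (7u-13) divides it; the quotient is 4u²+63u+45.
The remaining quadratic factors as (u+15)(4u+3).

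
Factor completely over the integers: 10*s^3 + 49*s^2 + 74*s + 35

Testing divisors of the constant over divisors of the leading coefficient, s = -5/2 is a root, so (2*s + 5) is a factor; dividing leaves 5*s^2 + 12*s + 7.
The remaining quadratic factors as (s + 1)(5*s + 7).

(2*s + 5)*(5*s + 7)*(s + 1)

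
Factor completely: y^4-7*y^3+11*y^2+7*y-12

(y+1)*(y-1)*(y-3)*(y-4)

By the rational root theorem, y = 4 is a root, so (y-4) is a factor; dividing leaves y^3-3*y^2-y+3.
Then y = 3 is a root, giving the factor (y-3) and quotient y^2-1.
The remaining quadratic factors as (y-1)(y+1).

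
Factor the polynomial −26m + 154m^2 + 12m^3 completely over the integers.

Pull out the common factor 2m, then factor the remaining trinomial.

2m(6m − 1)(m + 13)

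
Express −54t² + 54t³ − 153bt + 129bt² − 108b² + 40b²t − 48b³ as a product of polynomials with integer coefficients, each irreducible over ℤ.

Group: 4b(−12b² − 17bt − 6t²) + (−9t + 9)(−12b² − 17bt − 6t²); both groups contain (−12b² − 17bt − 6t²), so (4b − 9t + 9) is a factor with cofactor −12b² − 17bt − 6t².
The cofactor groups again: −12b² − 17bt − 6t² = −3b(4b + 3t) − 2t(4b + 3t); both groups contain (4b + 3t), giving −(3b + 2t)(4b + 3t).

−(3b + 2t)(4b + 3t)(4b − 9t + 9)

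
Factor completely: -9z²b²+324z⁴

9z²(6z-b)(6z+b)

Pull out the common factor 9z²; 36z²-b² is a difference of squares.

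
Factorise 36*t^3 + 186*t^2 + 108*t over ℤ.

6*t*(2*t + 9)*(3*t + 2)

Pull out the common factor 6*t, then factor the remaining trinomial.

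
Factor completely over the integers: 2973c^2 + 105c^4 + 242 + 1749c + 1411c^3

By the rational root theorem, c = −1/5 is a root, so (5c + 1) is a factor; dividing leaves 21c^3 + 278c^2 + 539c + 242.
Then c = −11 is a root, giving the factor (c + 11) and quotient 21c^2 + 47c + 22.
The remaining quadratic factors as (7c + 11)(3c + 2).

(3c + 2)(5c + 1)(7c + 11)(c + 11)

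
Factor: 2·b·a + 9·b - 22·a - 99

(2·a + 9)·(b - 11)

Group as (2·b·a + 9·b) + (-22·a - 99) = b·(2·a + 9) - 11·(2·a + 9).
Both groups share the factor (2·a + 9).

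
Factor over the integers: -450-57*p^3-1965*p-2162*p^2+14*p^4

(2*p+1)*(7*p+3)*(p+10)*(p-15)

By the rational root theorem, p = -1/2 is a root, giving the factor (2*p+1) and quotient 7*p^3-32*p^2-1065*p-450.
Then p = -3/7 is a root, so (7*p+3) divides it; the quotient is p^2-5*p-150.
The remaining quadratic factors as (p-15)(p+10).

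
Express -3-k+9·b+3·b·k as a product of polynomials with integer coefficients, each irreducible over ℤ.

(3·b-1)·(k+3)

Group as (3·b·k+9·b) + (-k-3) = 3·b·(k+3) - (k+3).
Both groups share the factor (k+3).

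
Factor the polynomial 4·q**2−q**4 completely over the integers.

Factor out q**2 first: what remains is −q**2+4.
Recognize a difference of squares with the parts 2 and q.

−q**2·(q+2)·(q−2)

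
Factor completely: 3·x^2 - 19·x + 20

Need a pair with product 3·20 = 60 and sum -19: that's -4 and -15.
Split the middle term: 3·x^2 - 4·x - 15·x + 20 = x·(3·x - 4) - 5·(3·x - 4).

(3·x - 4)·(x - 5)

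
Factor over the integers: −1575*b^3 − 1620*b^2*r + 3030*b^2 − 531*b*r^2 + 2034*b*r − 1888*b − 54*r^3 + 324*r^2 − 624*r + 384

Group: 7*b*(−225*b^2 − 135*b*r + 240*b − 18*r^2 + 72*r − 64) + (3*r − 6)*(−225*b^2 − 135*b*r + 240*b − 18*r^2 + 72*r − 64); both groups contain (−225*b^2 − 135*b*r + 240*b − 18*r^2 + 72*r − 64), so (7*b + 3*r − 6) is a factor with cofactor −225*b^2 − 135*b*r + 240*b − 18*r^2 + 72*r − 64.
The cofactor groups again: −225*b^2 − 135*b*r + 240*b − 18*r^2 + 72*r − 64 = −15*b*(15*b + 3*r − 8) + (−6*r + 8)*(15*b + 3*r − 8); both groups contain (15*b + 3*r − 8), giving −(15*b + 6*r − 8)*(15*b + 3*r − 8).

−(15*b + 3*r − 8)*(15*b + 6*r − 8)*(7*b + 3*r − 6)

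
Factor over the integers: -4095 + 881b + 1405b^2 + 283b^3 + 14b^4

Testing divisors of the constant over divisors of the leading coefficient, b = -5 is a root, giving the factor (b + 5) and quotient 14b^3 + 213b^2 + 340b - 819.
Then b = -13 is a root, giving the factor (b + 13) and quotient 14b^2 + 31b - 63.
The remaining quadratic factors as (7b - 9)(2b + 7).

(2b + 7)(7b - 9)(b + 13)(b + 5)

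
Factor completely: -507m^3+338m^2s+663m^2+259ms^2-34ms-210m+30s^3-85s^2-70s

-(13m+2s-7)(13m-15s-10)(3m+s)

Group: 13m(-39m^2-19ms+21m-2s^2+7s) + (-15s-10)(-39m^2-19ms+21m-2s^2+7s); both groups contain (-39m^2-19ms+21m-2s^2+7s), so (13m-15s-10) is a factor with cofactor -39m^2-19ms+21m-2s^2+7s.
The cofactor groups again: -39m^2-19ms+21m-2s^2+7s = -3m(13m+2s-7) - s(13m+2s-7); both groups contain (13m+2s-7), giving -(3m+s)(13m+2s-7).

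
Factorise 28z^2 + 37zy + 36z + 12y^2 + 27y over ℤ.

Group: 7z(4z + 3y) + (4y + 9)(4z + 3y); both groups contain (4z + 3y).

(4z + 3y)(7z + 4y + 9)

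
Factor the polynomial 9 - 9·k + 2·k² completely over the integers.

(2·k - 3)·(k - 3)

Need a pair with product 2·9 = 18 and sum -9: that's -3 and -6.
Split the middle term: 2·k² - 3·k - 6·k + 9 = k·(2·k - 3) - 3·(2·k - 3).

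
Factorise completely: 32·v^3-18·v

2·v·(4·v+3)·(4·v-3)

Factor out 2·v, leaving 16·v^2-9, which is a difference of two squares.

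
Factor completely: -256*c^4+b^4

(b)⁴ − (4*c)⁴ = ((b)² − (4*c)²)((b)² + (4*c)²); the first factor splits again, the second (b^2+16*c^2) is irreducible.

(b+4*c)*(b-4*c)*(b^2+16*c^2)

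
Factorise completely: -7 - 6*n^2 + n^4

Substitute u = n^2 to get a quadratic in u, then factor.
n^2 + 1 is irreducible over ℤ (sum of squares).
n^2 - 7 is irreducible over ℤ (7 is not a perfect square).

(n^2 + 1)*(n^2 - 7)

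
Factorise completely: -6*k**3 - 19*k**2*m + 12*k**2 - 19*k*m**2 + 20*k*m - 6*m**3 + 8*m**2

Group: 3*k*(-2*k**2 - 5*k*m + 4*k - 3*m**2 + 4*m) + 2*m*(-2*k**2 - 5*k*m + 4*k - 3*m**2 + 4*m); both groups contain (-2*k**2 - 5*k*m + 4*k - 3*m**2 + 4*m), so (3*k + 2*m) is a factor with cofactor -2*k**2 - 5*k*m + 4*k - 3*m**2 + 4*m.
The cofactor groups again: -2*k**2 - 5*k*m + 4*k - 3*m**2 + 4*m = -k*(2*k + 3*m - 4) - m*(2*k + 3*m - 4); both groups contain (2*k + 3*m - 4), giving -(k + m)*(2*k + 3*m - 4).

-(2*k + 3*m - 4)*(3*k + 2*m)*(k + m)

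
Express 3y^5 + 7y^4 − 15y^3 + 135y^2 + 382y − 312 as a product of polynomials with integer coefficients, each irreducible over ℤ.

Testing divisors of the constant over divisors of the leading coefficient, y = −4 is a root, so (y + 4) is a factor; dividing leaves 3y^4 − 5y^3 + 5y^2 + 115y − 78.
Continuing, y = 2/3 is a root, so (3y − 2) divides it; the quotient is y^3 − y^2 + y + 39.
Continuing, y = −3 is a root, giving the factor (y + 3) and quotient y^2 − 4y + 13.
The quadratic y^2 − 4y + 13 has discriminant −36 < 0 and is irreducible over ℤ.

(3y − 2)(y + 3)(y + 4)(y^2 − 4y + 13)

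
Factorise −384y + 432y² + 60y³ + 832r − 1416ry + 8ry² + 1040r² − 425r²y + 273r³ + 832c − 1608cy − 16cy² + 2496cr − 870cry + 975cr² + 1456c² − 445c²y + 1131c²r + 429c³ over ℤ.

(11c + 7r − 10y + 8)(13c + 13r − 6y)(3c + 3r + y + 8)

Group: 11c(39c² + 78cr − 5cy + 104c + 39r² − 5ry + 104r − 6y² − 48y) + (7r − 10y + 8)(39c² + 78cr − 5cy + 104c + 39r² − 5ry + 104r − 6y² − 48y); both groups contain (39c² + 78cr − 5cy + 104c + 39r² − 5ry + 104r − 6y² − 48y), so (11c + 7r − 10y + 8) is a factor with cofactor 39c² + 78cr − 5cy + 104c + 39r² − 5ry + 104r − 6y² − 48y.
The cofactor groups again: 39c² + 78cr − 5cy + 104c + 39r² − 5ry + 104r − 6y² − 48y = 13c(3c + 3r + y + 8) + (13r − 6y)(3c + 3r + y + 8); both groups contain (3c + 3r + y + 8), giving (13c + 13r − 6y)(3c + 3r + y + 8).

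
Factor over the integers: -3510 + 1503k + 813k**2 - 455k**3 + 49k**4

(7k + 13)(7k - 15)(k - 3)(k - 6)

Among the possible rational roots, k = 15/7 is a root, so (7k - 15) divides it; the quotient is 7k**3 - 50k**2 + 9k + 234.
Continuing, k = -13/7 is a root, so (7k + 13) is a factor; dividing leaves k**2 - 9k + 18.
The remaining quadratic factors as (k - 3)(k - 6).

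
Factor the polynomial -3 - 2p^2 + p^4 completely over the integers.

Substitute u = p^2 to get a quadratic in u, then factor.
p^2 + 1 is irreducible over ℤ (sum of squares).
p^2 - 3 is irreducible over ℤ (3 is not a perfect square).

(p^2 + 1)(p^2 - 3)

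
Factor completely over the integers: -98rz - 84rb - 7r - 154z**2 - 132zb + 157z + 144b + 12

-(14z + 12b + 1)(7r + 11z - 12)

Group: -7r(14z + 12b + 1) + (-11z + 12)(14z + 12b + 1); both groups contain (14z + 12b + 1).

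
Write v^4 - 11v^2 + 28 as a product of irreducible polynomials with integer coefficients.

Substitute u = v^2 to get a quadratic in u, then factor.
v^2 - 7 is irreducible over ℤ (7 is not a perfect square).
v^2 - 4 is a difference of squares.

(v + 2)(v - 2)(v^2 - 7)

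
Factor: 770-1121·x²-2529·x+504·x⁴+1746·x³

Among the possible rational roots, x = -11/3 is a root, so (3·x+11) divides it; the quotient is 168·x³-34·x²-249·x+70.
Next, x = -5/4 is a root, giving the factor (4·x+5) and quotient 42·x²-61·x+14.
The remaining quadratic factors as (7·x-2)(6·x-7).

(3·x+11)·(4·x+5)·(6·x-7)·(7·x-2)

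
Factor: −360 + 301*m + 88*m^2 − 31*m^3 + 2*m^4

Testing divisors of the constant over divisors of the leading coefficient, m = 9 is a root, so (m − 9) divides it; the quotient is 2*m^3 − 13*m^2 − 29*m + 40.
Continuing, m = −5/2 is a root, so (2*m + 5) divides it; the quotient is m^2 − 9*m + 8.
The remaining quadratic factors as (m − 1)(m − 8).

(2*m + 5)*(m − 1)*(m − 8)*(m − 9)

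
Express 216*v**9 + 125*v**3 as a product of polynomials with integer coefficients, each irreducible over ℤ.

Pull out the common factor v**3, leaving 216*v**6 + 125.
Recognize a sum of cubes with the parts 6*v**2 and 5.

v**3*(6*v**2 + 5)*(36*v**4 - 30*v**2 + 25)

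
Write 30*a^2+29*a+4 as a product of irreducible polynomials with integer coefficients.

Need a pair with product 30·4 = 120 and sum 29: that's 5 and 24.
Split the middle term: 30*a^2+5*a + 24*a+4 = 5*a*(6*a+1) + 4*(6*a+1).

(5*a+4)*(6*a+1)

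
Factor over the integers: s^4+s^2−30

Substitute u = s^2 to get a quadratic in u, then factor.
s^2+6 is irreducible over ℤ (always positive, so no real roots).
s^2−5 is irreducible over ℤ (5 is not a perfect square).

(s^2+6)(s^2−5)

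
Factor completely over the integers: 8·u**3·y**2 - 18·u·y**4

Factor out 2·u·y**2, leaving 4·u**2 - 9·y**2, which is a difference of two squares.

2·u·y**2·(2·u + 3·y)·(2·u - 3·y)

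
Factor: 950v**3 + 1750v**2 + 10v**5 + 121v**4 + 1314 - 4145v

Testing divisors of the constant over divisors of the leading coefficient, v = 1 is a root, giving the factor (v - 1) and quotient 10v**4 + 131v**3 + 1081v**2 + 2831v - 1314.
Then v = -9/2 is a root, so (2v + 9) is a factor; dividing leaves 5v**3 + 43v**2 + 347v - 146.
Then v = 2/5 is a root, giving the factor (5v - 2) and quotient v**2 + 9v + 73.
The quadratic v**2 + 9v + 73 has discriminant -211 < 0 and is irreducible over ℤ.

(2v + 9)(5v - 2)(v - 1)(v**2 + 9v + 73)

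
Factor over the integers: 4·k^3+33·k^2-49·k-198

(4·k-11)·(k+2)·(k+9)

Trying the rational-root candidates, k = 11/4 is a root, giving the factor (4·k-11) and quotient k^2+11·k+18.
The remaining quadratic factors as (k+9)(k+2).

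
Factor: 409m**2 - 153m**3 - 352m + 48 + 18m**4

By the rational root theorem, m = 1/6 is a root, so (6m - 1) divides it; the quotient is 3m**3 - 25m**2 + 64m - 48.
Next, m = 4/3 is a root, giving the factor (3m - 4) and quotient m**2 - 7m + 12.
The remaining quadratic factors as (m - 3)(m - 4).

(3m - 4)(6m - 1)(m - 3)(m - 4)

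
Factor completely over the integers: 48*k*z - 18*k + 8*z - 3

(6*k + 1)*(8*z - 3)

Group as (48*k*z - 18*k) + (8*z - 3) = 6*k*(8*z - 3) + (8*z - 3).
Both groups share the factor (8*z - 3).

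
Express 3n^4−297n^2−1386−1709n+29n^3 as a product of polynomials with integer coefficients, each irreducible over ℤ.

Among the possible rational roots, n = −1 is a root, so (n+1) is a factor; dividing leaves 3n^3+26n^2−323n−1386.
Continuing, n = 9 is a root, giving the factor (n−9) and quotient 3n^2+53n+154.
The remaining quadratic factors as (3n+11)(n+14).

(3n+11)(n+1)(n+14)(n−9)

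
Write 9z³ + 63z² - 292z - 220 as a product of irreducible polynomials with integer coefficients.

Among the possible rational roots, z = -2/3 is a root, so (3z + 2) is a factor; dividing leaves 3z² + 19z - 110.
The remaining quadratic factors as (3z - 11)(z + 10).

(3z + 2)(3z - 11)(z + 10)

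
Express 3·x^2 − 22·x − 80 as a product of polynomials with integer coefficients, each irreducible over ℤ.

Need a pair with product 3·(−80) = −240 and sum −22: that's 8 and −30.
Split the middle term: 3·x^2 + 8·x − 30·x − 80 = x·(3·x + 8) − 10·(3·x + 8).

(3·x + 8)·(x − 10)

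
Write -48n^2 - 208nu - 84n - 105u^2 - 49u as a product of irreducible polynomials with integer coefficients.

Group: -12n(4n + 15u + 7) - 7u(4n + 15u + 7); both groups contain (4n + 15u + 7).

-(12n + 7u)(4n + 15u + 7)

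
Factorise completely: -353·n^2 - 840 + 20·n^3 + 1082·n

Trying the rational-root candidates, n = 14 is a root, giving the factor (n - 14) and quotient 20·n^2 - 73·n + 60.
The remaining quadratic factors as (5·n - 12)(4·n - 5).

(4·n - 5)·(5·n - 12)·(n - 14)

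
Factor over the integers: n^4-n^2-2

(n^2+1)(n^2-2)

Substitute u = n^2 to get a quadratic in u, then factor.
n^2-2 is irreducible over ℤ (2 is not a perfect square).
n^2+1 is irreducible over ℤ (sum of squares).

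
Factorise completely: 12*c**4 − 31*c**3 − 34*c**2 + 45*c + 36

(3*c − 4)*(4*c + 3)*(c + 1)*(c − 3)

By the rational root theorem, c = −1 is a root, giving the factor (c + 1) and quotient 12*c**3 − 43*c**2 + 9*c + 36.
Then c = 4/3 is a root, so (3*c − 4) is a factor; dividing leaves 4*c**2 − 9*c − 9.
The remaining quadratic factors as (4*c + 3)(c − 3).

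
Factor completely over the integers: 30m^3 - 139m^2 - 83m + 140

(5m - 4)(6m + 7)(m - 5)

Trying the rational-root candidates, m = 4/5 is a root, giving the factor (5m - 4) and quotient 6m^2 - 23m - 35.
The remaining quadratic factors as (6m + 7)(m - 5).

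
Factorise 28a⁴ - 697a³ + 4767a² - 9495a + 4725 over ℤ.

Testing divisors of the constant over divisors of the leading coefficient, a = 15/7 is a root, so (7a - 15) is a factor; dividing leaves 4a³ - 91a² + 486a - 315.
Then a = 15 is a root, so (a - 15) divides it; the quotient is 4a² - 31a + 21.
The remaining quadratic factors as (a - 7)(4a - 3).

(4a - 3)(7a - 15)(a - 15)(a - 7)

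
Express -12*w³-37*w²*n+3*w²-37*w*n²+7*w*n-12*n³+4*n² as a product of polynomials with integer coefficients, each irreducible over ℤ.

Group: 4*w*(-3*w²-7*w*n-4*n²) + (3*n-1)*(-3*w²-7*w*n-4*n²); both groups contain (-3*w²-7*w*n-4*n²), so (4*w+3*n-1) is a factor with cofactor -3*w²-7*w*n-4*n².
The cofactor groups again: -3*w²-7*w*n-4*n² = -3*w*(w+n) - 4*n*(w+n); both groups contain (w+n), giving -(3*w+4*n)*(w+n).

-(4*w+3*n-1)*(3*w+4*n)*(w+n)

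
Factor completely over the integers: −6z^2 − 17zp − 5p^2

Group: −2z(3z + p) − 5p(3z + p); both groups contain (3z + p).

−(2z + 5p)(3z + p)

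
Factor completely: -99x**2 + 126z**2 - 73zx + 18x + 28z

Group: 9z(14z + 9x) + (-11x + 2)(14z + 9x); both groups contain (14z + 9x).

(9z - 11x + 2)(14z + 9x)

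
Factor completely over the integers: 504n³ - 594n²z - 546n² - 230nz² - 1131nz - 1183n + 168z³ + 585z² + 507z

(12n + 7z + 13)(6n - 8z - 13)(7n - 3z)

Group: 7n(72n² - 54nz - 78n - 56z² - 195z - 169) - 3z(72n² - 54nz - 78n - 56z² - 195z - 169); both groups contain (72n² - 54nz - 78n - 56z² - 195z - 169), so (7n - 3z) is a factor with cofactor 72n² - 54nz - 78n - 56z² - 195z - 169.
The cofactor groups again: 72n² - 54nz - 78n - 56z² - 195z - 169 = 6n(12n + 7z + 13) + (-8z - 13)(12n + 7z + 13); both groups contain (12n + 7z + 13), giving (6n - 8z - 13)(12n + 7z + 13).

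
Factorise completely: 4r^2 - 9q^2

Recognize a difference of squares with the parts 2r and 3q.

(2r - 3q)(2r + 3q)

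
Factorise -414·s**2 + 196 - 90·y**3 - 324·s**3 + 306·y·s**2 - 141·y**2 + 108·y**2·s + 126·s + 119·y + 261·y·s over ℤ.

-(3·y - 6·s + 4)·(6·y - 6·s - 7)·(5·y + 9·s + 7)

Group: 5·y·(-18·y**2 + 54·y·s - 3·y - 36·s**2 - 18·s + 28) + (9·s + 7)·(-18·y**2 + 54·y·s - 3·y - 36·s**2 - 18·s + 28); both groups contain (-18·y**2 + 54·y·s - 3·y - 36·s**2 - 18·s + 28), so (5·y + 9·s + 7) is a factor with cofactor -18·y**2 + 54·y·s - 3·y - 36·s**2 - 18·s + 28.
The cofactor groups again: -18·y**2 + 54·y·s - 3·y - 36·s**2 - 18·s + 28 = -3·y·(6·y - 6·s - 7) + (6·s - 4)·(6·y - 6·s - 7); both groups contain (6·y - 6·s - 7), giving -(3·y - 6·s + 4)·(6·y - 6·s - 7).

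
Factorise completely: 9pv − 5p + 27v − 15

(9v − 5)(p + 3)

Group as (9pv − 5p) + (27v − 15) = p(9v − 5) + 3(9v − 5).
Both groups share the factor (9v − 5).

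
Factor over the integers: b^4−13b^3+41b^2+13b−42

Trying the rational-root candidates, b = 1 is a root, so (b−1) is a factor; dividing leaves b^3−12b^2+29b+42.
Then b = 6 is a root, so (b−6) is a factor; dividing leaves b^2−6b−7.
The remaining quadratic factors as (b+1)(b−7).

(b+1)(b−1)(b−6)(b−7)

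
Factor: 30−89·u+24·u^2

Need a pair with product 24·30 = 720 and sum −89: that's −9 and −80.
Split the middle term: 24·u^2−9·u − 80·u+30 = 3·u·(8·u−3) − 10·(8·u−3).

(3·u−10)·(8·u−3)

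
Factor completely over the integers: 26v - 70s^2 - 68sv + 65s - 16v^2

-(14s + 8v - 13)(5s + 2v)

Group: -14s(5s + 2v) + (-8v + 13)(5s + 2v); both groups contain (5s + 2v).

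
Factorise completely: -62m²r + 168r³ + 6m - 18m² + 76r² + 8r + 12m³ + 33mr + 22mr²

Group: 2m(6m² - 10mr - 3m - 24r² - 4r) + (-7r - 2)(6m² - 10mr - 3m - 24r² - 4r); both groups contain (6m² - 10mr - 3m - 24r² - 4r), so (2m - 7r - 2) is a factor with cofactor 6m² - 10mr - 3m - 24r² - 4r.
The cofactor groups again: 6m² - 10mr - 3m - 24r² - 4r = 2m(3m + 4r) + (-6r - 1)(3m + 4r); both groups contain (3m + 4r), giving (2m - 6r - 1)(3m + 4r).

(2m - 6r - 1)(2m - 7r - 2)(3m + 4r)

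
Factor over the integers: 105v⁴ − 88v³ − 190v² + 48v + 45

Among the possible rational roots, v = 3/5 is a root, so (5v − 3) divides it; the quotient is 21v³ − 5v² − 41v − 15.
Then v = −1 is a root, so (v + 1) divides it; the quotient is 21v² − 26v − 15.
The remaining quadratic factors as (3v − 5)(7v + 3).

(3v − 5)(5v − 3)(7v + 3)(v + 1)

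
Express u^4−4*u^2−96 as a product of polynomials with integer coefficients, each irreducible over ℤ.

(u^2+8)*(u^2−12)

Substitute w = u^2 to get a quadratic in w, then factor.
u^2+8 is irreducible over ℤ (always positive, so no real roots).
u^2−12 is irreducible over ℤ (12 is not a perfect square).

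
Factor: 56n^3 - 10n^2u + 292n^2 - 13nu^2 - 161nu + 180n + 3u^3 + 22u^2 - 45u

Group: 4n(14n^2 + nu + 73n - 3u^2 - 22u + 45) - u(14n^2 + nu + 73n - 3u^2 - 22u + 45); both groups contain (14n^2 + nu + 73n - 3u^2 - 22u + 45), so (4n - u) is a factor with cofactor 14n^2 + nu + 73n - 3u^2 - 22u + 45.
The cofactor groups again: 14n^2 + nu + 73n - 3u^2 - 22u + 45 = 2n(7n - 3u + 5) + (u + 9)(7n - 3u + 5); both groups contain (7n - 3u + 5), giving (2n + u + 9)(7n - 3u + 5).

(2n + u + 9)(4n - u)(7n - 3u + 5)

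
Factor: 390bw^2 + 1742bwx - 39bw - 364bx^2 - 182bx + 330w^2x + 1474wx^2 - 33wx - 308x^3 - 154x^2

(10w - 2x - 1)(13b + 11x)(3w + 14x)

Group: 13b(30w^2 + 134wx - 3w - 28x^2 - 14x) + 11x(30w^2 + 134wx - 3w - 28x^2 - 14x); both groups contain (30w^2 + 134wx - 3w - 28x^2 - 14x), so (13b + 11x) is a factor with cofactor 30w^2 + 134wx - 3w - 28x^2 - 14x.
The cofactor groups again: 30w^2 + 134wx - 3w - 28x^2 - 14x = 10w(3w + 14x) + (-2x - 1)(3w + 14x); both groups contain (3w + 14x), giving (10w - 2x - 1)(3w + 14x).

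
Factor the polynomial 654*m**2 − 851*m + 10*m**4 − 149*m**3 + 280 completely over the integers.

(2*m − 1)*(5*m − 7)*(m − 5)*(m − 8)

Trying the rational-root candidates, m = 1/2 is a root, giving the factor (2*m − 1) and quotient 5*m**3 − 72*m**2 + 291*m − 280.
Next, m = 5 is a root, so (m − 5) is a factor; dividing leaves 5*m**2 − 47*m + 56.
The remaining quadratic factors as (m − 8)(5*m − 7).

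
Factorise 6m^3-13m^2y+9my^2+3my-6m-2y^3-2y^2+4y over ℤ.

Group: m(6m^2-7my-6m+2y^2+4y) + (-y+1)(6m^2-7my-6m+2y^2+4y); both groups contain (6m^2-7my-6m+2y^2+4y), so (m-y+1) is a factor with cofactor 6m^2-7my-6m+2y^2+4y.
The cofactor groups again: 6m^2-7my-6m+2y^2+4y = 3m(2m-y-2) - 2y(2m-y-2); both groups contain (2m-y-2), giving (3m-2y)(2m-y-2).

(2m-y-2)(3m-2y)(m-y+1)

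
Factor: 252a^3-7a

Every term has a factor of 7a. Then 36a^2-1 = (6a)² − (1)².

7a(6a+1)(6a-1)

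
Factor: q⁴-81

(q+3)*(q-3)*(q²+9)

Write as (q²)² − (9)², then factor q²-9 once more.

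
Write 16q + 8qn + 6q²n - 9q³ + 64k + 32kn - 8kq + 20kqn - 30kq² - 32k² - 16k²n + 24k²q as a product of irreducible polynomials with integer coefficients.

(3q - 2n - 4)(2k - 3q - 4)(4k + q)

Group: 2k(12kq - 8kn - 16k + 3q² - 2qn - 4q) + (-3q - 4)(12kq - 8kn - 16k + 3q² - 2qn - 4q); both groups contain (12kq - 8kn - 16k + 3q² - 2qn - 4q), so (2k - 3q - 4) is a factor with cofactor 12kq - 8kn - 16k + 3q² - 2qn - 4q.
The cofactor groups again: 12kq - 8kn - 16k + 3q² - 2qn - 4q = 3q(4k + q) + (-2n - 4)(4k + q); both groups contain (4k + q), giving (3q - 2n - 4)(4k + q).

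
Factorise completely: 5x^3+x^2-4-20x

(5x+1)(x+2)(x-2)

Testing divisors of the constant over divisors of the leading coefficient, x = -2 is a root, so (x+2) divides it; the quotient is 5x^2-9x-2.
The remaining quadratic factors as (x-2)(5x+1).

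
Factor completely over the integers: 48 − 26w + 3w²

Need a pair with product 3·48 = 144 and sum −26: that's −8 and −18.
Split the middle term: 3w² − 8w − 18w + 48 = w(3w − 8) − 6(3w − 8).

(3w − 8)(w − 6)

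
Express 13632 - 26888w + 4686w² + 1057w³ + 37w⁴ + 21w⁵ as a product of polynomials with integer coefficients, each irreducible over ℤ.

By the rational root theorem, w = 8/3 is a root, so (3w - 8) divides it; the quotient is 7w⁴ + 31w³ + 435w² + 2722w - 1704.
Next, w = 4/7 is a root, so (7w - 4) divides it; the quotient is w³ + 5w² + 65w + 426.
Then w = -6 is a root, so (w + 6) is a factor; dividing leaves w² - w + 71.
The quadratic w² - w + 71 has discriminant -283 < 0 and is irreducible over ℤ.

(3w - 8)(7w - 4)(w + 6)(w² - w + 71)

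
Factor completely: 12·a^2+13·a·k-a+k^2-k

(12·a+k-1)·(a+k)

Group: a·(12·a+k-1) + k·(12·a+k-1); both groups contain (12·a+k-1).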